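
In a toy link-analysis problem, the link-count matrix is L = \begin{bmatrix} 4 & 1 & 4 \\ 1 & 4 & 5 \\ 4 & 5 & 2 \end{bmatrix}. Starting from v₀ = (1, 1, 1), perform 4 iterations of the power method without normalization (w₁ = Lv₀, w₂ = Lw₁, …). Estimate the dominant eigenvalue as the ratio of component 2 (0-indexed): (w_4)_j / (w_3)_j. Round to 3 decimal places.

w1 = Lv₀ = (4·1 + 1·1 + 4·1; 1·1 + 4·1 + 5·1; 4·1 + 5·1 + 2·1) = (9, 10, 11)
w2 = Lw1 = (4·9 + 1·10 + 4·11; 1·9 + 4·10 + 5·11; 4·9 + 5·10 + 2·11) = (90, 104, 108)
w3 = Lw2 = (896, 1046, 1096)
w4 = Lw3 = (9014, 10560, 11006)
Ratio at component: 11006 / 1096 = 10.042

10.042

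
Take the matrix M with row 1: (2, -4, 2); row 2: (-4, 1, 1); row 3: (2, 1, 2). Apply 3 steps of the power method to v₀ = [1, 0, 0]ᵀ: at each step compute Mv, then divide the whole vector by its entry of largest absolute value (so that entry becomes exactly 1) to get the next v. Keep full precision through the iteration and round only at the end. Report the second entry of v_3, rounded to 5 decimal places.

Mv0 = (2.000000, -4.000000, 2.000000); divide by -4.000000 → v1 = (-0.500000, 1.000000, -0.500000)
Mv1 = (-6.000000, 2.500000, -1.000000); divide by -6.000000 → v2 = (1.000000, -0.416667, 0.166667)
Mv2 = (4.000000, -4.250000, 1.916667); divide by -4.250000 → v3 = (-0.941176, 1.000000, -0.450980)
Requested entry of v3: -102/-102 = 1.00000

1.00000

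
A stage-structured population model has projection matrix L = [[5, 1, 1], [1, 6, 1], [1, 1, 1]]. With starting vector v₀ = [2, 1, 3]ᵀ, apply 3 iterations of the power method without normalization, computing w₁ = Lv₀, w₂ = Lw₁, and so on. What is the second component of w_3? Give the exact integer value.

634

w1 = Lv₀ = (14, 11, 6)
w2 = Lw1 = (87, 86, 31)
w3 = Lw2 = (552, 634, 204)
The requested component of w3 is 634.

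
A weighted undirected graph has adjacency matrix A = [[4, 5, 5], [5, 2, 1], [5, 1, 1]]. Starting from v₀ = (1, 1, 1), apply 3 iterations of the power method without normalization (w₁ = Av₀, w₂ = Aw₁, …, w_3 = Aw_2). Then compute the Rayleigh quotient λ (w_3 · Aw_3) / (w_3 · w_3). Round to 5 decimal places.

10.37000

w1 = Av₀ = (4·1 + 5·1 + 5·1; 5·1 + 2·1 + 1·1; 5·1 + 1·1 + 1·1) = (14, 8, 7)
w2 = Aw1 = (4·14 + 5·8 + 5·7; 5·14 + 2·8 + 1·7; 5·14 + 1·8 + 1·7) = (131, 93, 85)
w3 = Aw2 = (1414, 926, 833)
Aw3 = (14451, 9755, 8829)
w3·Aw3 = 1414·14451 + 926·9755 + 833·8829 = 36821401; w3·w3 = 1414·1414 + 926·926 + 833·833 = 3550761
λ ≈ 36821401/3550761 = 10.37000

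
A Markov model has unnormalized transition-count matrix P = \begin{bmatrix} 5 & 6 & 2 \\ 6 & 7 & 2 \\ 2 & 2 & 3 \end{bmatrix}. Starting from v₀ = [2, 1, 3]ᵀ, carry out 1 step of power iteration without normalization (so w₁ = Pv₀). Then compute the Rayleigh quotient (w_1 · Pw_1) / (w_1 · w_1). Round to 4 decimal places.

λ ≈ 12.6612

w1 = Pv₀ = (22, 25, 15)
Pw1 = (290, 337, 139)
w1·Pw1 = 22·290 + 25·337 + 15·139 = 16890; w1·w1 = 22·22 + 25·25 + 15·15 = 1334
λ ≈ 16890/1334 = 12.6612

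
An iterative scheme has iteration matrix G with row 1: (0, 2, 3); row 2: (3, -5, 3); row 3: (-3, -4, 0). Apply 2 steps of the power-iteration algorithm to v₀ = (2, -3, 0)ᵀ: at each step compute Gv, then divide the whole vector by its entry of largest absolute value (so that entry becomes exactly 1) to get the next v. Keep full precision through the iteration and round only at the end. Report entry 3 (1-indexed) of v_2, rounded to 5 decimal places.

Gv0 = (-6.000000, 21.000000, 6.000000); divide by 21.000000 → v1 = (-0.285714, 1.000000, 0.285714)
Gv1 = (2.857143, -5.000000, -3.142857); divide by -5.000000 → v2 = (-0.571429, 1.000000, 0.628571)
Requested entry of v2: -66/-105 = 0.62857

0.62857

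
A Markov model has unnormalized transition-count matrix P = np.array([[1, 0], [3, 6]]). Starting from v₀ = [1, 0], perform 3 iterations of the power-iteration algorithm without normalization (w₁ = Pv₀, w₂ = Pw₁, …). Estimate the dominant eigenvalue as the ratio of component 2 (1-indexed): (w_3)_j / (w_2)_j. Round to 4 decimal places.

w1 = Pv₀ = (1, 3)
w2 = Pw1 = (1, 21)
w3 = Pw2 = (1, 129)
Ratio at component: 129 / 21 = 6.1429

6.1429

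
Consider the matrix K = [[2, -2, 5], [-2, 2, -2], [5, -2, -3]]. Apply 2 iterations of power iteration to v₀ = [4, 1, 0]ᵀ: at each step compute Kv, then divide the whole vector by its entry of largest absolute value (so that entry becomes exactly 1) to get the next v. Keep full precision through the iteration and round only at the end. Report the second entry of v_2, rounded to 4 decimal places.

-0.5263

Kv0 = (6.00000, -6.00000, 18.00000); divide by 18.00000 → v1 = (0.33333, -0.33333, 1.00000)
Kv1 = (6.33333, -3.33333, -0.66667); divide by 6.33333 → v2 = (1.00000, -0.52632, -0.10526)
Requested entry of v2: -60/114 = -0.5263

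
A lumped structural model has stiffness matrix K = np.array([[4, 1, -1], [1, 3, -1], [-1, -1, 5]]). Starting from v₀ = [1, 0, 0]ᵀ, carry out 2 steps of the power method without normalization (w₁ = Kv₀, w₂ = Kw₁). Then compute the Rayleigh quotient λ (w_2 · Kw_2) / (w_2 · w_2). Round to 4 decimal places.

w1 = Kv₀ = (4·1 + 1·0 + (-1)·0; 1·1 + 3·0 + (-1)·0; (-1)·1 + (-1)·0 + 5·0) = (4, 1, -1)
w2 = Kw1 = (4·4 + 1·1 + (-1)·(-1); 1·4 + 3·1 + (-1)·(-1); (-1)·4 + (-1)·1 + 5·(-1)) = (18, 8, -10)
Kw2 = (90, 52, -76)
w2·Kw2 = 18·90 + 8·52 + (-10)·(-76) = 2796; w2·w2 = 18·18 + 8·8 + (-10)·(-10) = 488
λ ≈ 2796/488 = 5.7295

λ ≈ 5.7295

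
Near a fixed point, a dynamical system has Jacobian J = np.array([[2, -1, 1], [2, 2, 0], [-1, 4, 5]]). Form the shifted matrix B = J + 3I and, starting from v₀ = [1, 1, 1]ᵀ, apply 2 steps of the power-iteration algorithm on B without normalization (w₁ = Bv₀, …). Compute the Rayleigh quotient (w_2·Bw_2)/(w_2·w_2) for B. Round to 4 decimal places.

μ ≈ 8.8354

B = J + 3I has rows (5, -1, 1); (2, 5, 0); (-1, 4, 8)
w1 = Bv₀ = (5·1 + (-1)·1 + 1·1; 2·1 + 5·1 + 0·1; (-1)·1 + 4·1 + 8·1) = (5, 7, 11)
w2 = Bw1 = (5·5 + (-1)·7 + 1·11; 2·5 + 5·7 + 0·11; (-1)·5 + 4·7 + 8·11) = (29, 45, 111)
Bw2 = (211, 283, 1039)
w2·Bw2 = 134183; w2·w2 = 15187; μ ≈ 134183/15187 = 8.8354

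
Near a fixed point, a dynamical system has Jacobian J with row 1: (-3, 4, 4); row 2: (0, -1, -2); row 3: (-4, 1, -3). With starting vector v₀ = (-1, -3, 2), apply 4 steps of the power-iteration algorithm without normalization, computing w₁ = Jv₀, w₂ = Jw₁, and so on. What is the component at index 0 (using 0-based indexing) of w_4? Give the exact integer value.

-561

w1 = Jv₀ = ((-3)·(-1) + 4·(-3) + 4·2; 0·(-1) + (-1)·(-3) + (-2)·2; (-4)·(-1) + 1·(-3) + (-3)·2) = (-1, -1, -5)
w2 = Jw1 = ((-3)·(-1) + 4·(-1) + 4·(-5); 0·(-1) + (-1)·(-1) + (-2)·(-5); (-4)·(-1) + 1·(-1) + (-3)·(-5)) = (-21, 11, 18)
w3 = Jw2 = (179, -47, 41)
w4 = Jw3 = (-561, -35, -886)
The requested component of w4 is -561.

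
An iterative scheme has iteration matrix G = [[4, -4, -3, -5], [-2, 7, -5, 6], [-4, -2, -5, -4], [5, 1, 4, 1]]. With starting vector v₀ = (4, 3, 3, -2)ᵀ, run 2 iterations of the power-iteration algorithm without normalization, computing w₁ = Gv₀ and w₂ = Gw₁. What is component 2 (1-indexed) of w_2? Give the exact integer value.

w1 = Gv₀ = (5, -14, -29, 33)
w2 = Gw1 = (-2, 235, 21, -72)
The requested component of w2 is 235.

235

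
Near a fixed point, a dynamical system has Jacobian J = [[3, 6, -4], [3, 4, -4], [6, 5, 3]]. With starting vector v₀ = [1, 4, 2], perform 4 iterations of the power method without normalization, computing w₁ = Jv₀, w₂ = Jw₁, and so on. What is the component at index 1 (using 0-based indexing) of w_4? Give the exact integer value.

-10963

w1 = Jv₀ = (19, 11, 32)
w2 = Jw1 = (-5, -27, 265)
w3 = Jw2 = (-1237, -1183, 630)
w4 = Jw3 = (-13329, -10963, -11447)
The requested component of w4 is -10963.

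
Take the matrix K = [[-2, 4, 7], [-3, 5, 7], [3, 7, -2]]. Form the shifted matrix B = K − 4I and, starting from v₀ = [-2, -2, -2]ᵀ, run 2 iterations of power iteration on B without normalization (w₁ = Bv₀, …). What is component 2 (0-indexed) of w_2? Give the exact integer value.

-52

B = K − 4I has rows (-6, 4, 7); (-3, 1, 7); (3, 7, -6)
w1 = Bv₀ = (-10, -10, -8)
w2 = Bw1 = (-36, -36, -52)
Requested component of w2: -52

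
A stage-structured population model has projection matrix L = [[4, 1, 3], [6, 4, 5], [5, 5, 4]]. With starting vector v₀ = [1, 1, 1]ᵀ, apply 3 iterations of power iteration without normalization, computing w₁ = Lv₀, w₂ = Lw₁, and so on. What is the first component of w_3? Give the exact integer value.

1047

w1 = Lv₀ = (4·1 + 1·1 + 3·1; 6·1 + 4·1 + 5·1; 5·1 + 5·1 + 4·1) = (8, 15, 14)
w2 = Lw1 = (4·8 + 1·15 + 3·14; 6·8 + 4·15 + 5·14; 5·8 + 5·15 + 4·14) = (89, 178, 171)
w3 = Lw2 = (1047, 2101, 2019)
The requested component of w3 is 1047.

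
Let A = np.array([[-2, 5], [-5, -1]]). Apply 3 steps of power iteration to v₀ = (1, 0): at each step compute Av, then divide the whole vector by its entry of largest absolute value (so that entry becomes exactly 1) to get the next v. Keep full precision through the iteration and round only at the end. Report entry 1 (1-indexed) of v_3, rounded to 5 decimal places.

Av0 = (-2.000000, -5.000000); divide by -5.000000 → v1 = (0.400000, 1.000000)
Av1 = (4.200000, -3.000000); divide by 4.200000 → v2 = (1.000000, -0.714286)
Av2 = (-5.571429, -4.285714); divide by -5.571429 → v3 = (1.000000, 0.769231)
Requested entry of v3: 117/117 = 1.00000

1.00000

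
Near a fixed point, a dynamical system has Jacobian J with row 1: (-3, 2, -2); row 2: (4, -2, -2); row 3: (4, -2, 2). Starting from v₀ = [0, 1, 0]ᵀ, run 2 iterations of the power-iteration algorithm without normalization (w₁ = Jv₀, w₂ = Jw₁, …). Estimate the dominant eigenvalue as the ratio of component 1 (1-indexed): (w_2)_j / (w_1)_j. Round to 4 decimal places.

w1 = Jv₀ = (2, -2, -2)
w2 = Jw1 = (-6, 16, 8)
Ratio at component: -6 / 2 = -3.0000

-3.0000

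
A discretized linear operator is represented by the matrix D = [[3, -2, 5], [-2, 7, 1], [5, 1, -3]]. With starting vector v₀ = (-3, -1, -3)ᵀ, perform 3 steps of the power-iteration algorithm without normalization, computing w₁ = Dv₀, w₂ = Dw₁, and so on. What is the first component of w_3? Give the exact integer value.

-762

w1 = Dv₀ = (3·(-3) + (-2)·(-1) + 5·(-3); (-2)·(-3) + 7·(-1) + 1·(-3); 5·(-3) + 1·(-1) + (-3)·(-3)) = (-22, -4, -7)
w2 = Dw1 = (3·(-22) + (-2)·(-4) + 5·(-7); (-2)·(-22) + 7·(-4) + 1·(-7); 5·(-22) + 1·(-4) + (-3)·(-7)) = (-93, 9, -93)
w3 = Dw2 = (-762, 156, -177)
The requested component of w3 is -762.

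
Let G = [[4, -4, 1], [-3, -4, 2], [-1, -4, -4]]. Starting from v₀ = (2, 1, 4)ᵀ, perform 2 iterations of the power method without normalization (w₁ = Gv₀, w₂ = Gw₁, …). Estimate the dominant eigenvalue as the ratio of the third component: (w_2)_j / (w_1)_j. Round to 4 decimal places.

w1 = Gv₀ = (4·2 + (-4)·1 + 1·4; (-3)·2 + (-4)·1 + 2·4; (-1)·2 + (-4)·1 + (-4)·4) = (8, -2, -22)
w2 = Gw1 = (4·8 + (-4)·(-2) + 1·(-22); (-3)·8 + (-4)·(-2) + 2·(-22); (-1)·8 + (-4)·(-2) + (-4)·(-22)) = (18, -60, 88)
Ratio at component: 88 / -22 = -4.0000

-4.0000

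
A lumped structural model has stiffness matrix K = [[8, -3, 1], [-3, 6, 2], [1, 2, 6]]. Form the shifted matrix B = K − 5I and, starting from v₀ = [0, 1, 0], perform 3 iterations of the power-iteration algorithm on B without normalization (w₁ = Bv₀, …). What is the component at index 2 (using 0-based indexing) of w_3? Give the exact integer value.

19

B = K − 5I has rows (3, -3, 1); (-3, 1, 2); (1, 2, 1)
w1 = Bv₀ = (3·0 + (-3)·1 + 1·0; (-3)·0 + 1·1 + 2·0; 1·0 + 2·1 + 1·0) = (-3, 1, 2)
w2 = Bw1 = (3·(-3) + (-3)·1 + 1·2; (-3)·(-3) + 1·1 + 2·2; 1·(-3) + 2·1 + 1·2) = (-10, 14, 1)
w3 = Bw2 = (-71, 46, 19)
Requested component of w3: 19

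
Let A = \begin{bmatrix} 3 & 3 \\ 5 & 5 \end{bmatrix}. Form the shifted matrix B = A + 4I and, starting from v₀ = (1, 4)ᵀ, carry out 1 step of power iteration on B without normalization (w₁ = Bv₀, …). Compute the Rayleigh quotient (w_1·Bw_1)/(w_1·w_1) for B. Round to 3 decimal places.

B = A + 4I has rows (7, 3); (5, 9)
w1 = Bv₀ = (19, 41)
Bw1 = (256, 464)
w1·Bw1 = 23888; w1·w1 = 2042; μ ≈ 23888/2042 = 11.698

11.698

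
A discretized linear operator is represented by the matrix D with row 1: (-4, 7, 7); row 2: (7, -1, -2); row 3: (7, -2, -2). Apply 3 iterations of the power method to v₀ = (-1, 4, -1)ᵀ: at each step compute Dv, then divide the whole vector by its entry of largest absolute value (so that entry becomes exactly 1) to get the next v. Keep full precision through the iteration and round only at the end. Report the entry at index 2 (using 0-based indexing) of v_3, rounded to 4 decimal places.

Dv0 = (25.00000, -9.00000, -13.00000); divide by 25.00000 → v1 = (1.00000, -0.36000, -0.52000)
Dv1 = (-10.16000, 8.40000, 8.76000); divide by -10.16000 → v2 = (1.00000, -0.82677, -0.86220)
Dv2 = (-15.82283, 9.55118, 10.37795); divide by -15.82283 → v3 = (1.00000, -0.60363, -0.65588)
Requested entry of v3: -2636/4019 = -0.6559

-0.6559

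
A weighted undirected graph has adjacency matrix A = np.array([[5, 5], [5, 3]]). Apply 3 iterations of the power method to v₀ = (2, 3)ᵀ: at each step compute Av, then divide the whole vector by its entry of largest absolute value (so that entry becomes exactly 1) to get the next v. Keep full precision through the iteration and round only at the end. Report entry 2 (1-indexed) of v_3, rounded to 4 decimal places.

0.8189

Av0 = (25.00000, 19.00000); divide by 25.00000 → v1 = (1.00000, 0.76000)
Av1 = (8.80000, 7.28000); divide by 8.80000 → v2 = (1.00000, 0.82727)
Av2 = (9.13636, 7.48182); divide by 9.13636 → v3 = (1.00000, 0.81891)
Requested entry of v3: 1646/2010 = 0.8189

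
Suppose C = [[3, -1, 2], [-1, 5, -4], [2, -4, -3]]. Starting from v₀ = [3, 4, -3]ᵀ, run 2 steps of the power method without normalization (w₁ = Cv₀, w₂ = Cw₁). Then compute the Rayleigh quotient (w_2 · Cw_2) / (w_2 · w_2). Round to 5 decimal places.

w1 = Cv₀ = (3·3 + (-1)·4 + 2·(-3); (-1)·3 + 5·4 + (-4)·(-3); 2·3 + (-4)·4 + (-3)·(-3)) = (-1, 29, -1)
w2 = Cw1 = (3·(-1) + (-1)·29 + 2·(-1); (-1)·(-1) + 5·29 + (-4)·(-1); 2·(-1) + (-4)·29 + (-3)·(-1)) = (-34, 150, -115)
Cw2 = (-482, 1244, -323)
w2·Cw2 = (-34)·(-482) + 150·1244 + (-115)·(-323) = 240133; w2·w2 = (-34)·(-34) + 150·150 + (-115)·(-115) = 36881
λ ≈ 240133/36881 = 6.51102

6.51102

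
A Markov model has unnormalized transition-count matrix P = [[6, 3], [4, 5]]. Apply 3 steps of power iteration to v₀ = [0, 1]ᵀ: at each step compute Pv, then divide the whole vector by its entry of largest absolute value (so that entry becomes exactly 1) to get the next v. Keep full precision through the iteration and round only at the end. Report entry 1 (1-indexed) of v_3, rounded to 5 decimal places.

Pv0 = (3.000000, 5.000000); divide by 5.000000 → v1 = (0.600000, 1.000000)
Pv1 = (6.600000, 7.400000); divide by 7.400000 → v2 = (0.891892, 1.000000)
Pv2 = (8.351351, 8.567568); divide by 8.567568 → v3 = (0.974763, 1.000000)
Requested entry of v3: 309/317 = 0.97476

0.97476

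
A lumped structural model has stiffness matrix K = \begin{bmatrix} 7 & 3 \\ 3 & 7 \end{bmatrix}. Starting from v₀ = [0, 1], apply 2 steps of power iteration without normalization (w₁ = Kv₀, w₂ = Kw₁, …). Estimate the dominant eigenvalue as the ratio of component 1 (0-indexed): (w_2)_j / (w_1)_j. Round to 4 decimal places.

w1 = Kv₀ = (7·0 + 3·1; 3·0 + 7·1) = (3, 7)
w2 = Kw1 = (7·3 + 3·7; 3·3 + 7·7) = (42, 58)
Ratio at component: 58 / 7 = 8.2857

8.2857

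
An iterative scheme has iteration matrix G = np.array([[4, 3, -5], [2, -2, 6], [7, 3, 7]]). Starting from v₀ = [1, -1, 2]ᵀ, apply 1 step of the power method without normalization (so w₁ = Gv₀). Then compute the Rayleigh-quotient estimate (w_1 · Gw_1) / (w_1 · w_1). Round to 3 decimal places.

5.489

w1 = Gv₀ = (4·1 + 3·(-1) + (-5)·2; 2·1 + (-2)·(-1) + 6·2; 7·1 + 3·(-1) + 7·2) = (-9, 16, 18)
Gw1 = (-78, 58, 111)
w1·Gw1 = (-9)·(-78) + 16·58 + 18·111 = 3628; w1·w1 = (-9)·(-9) + 16·16 + 18·18 = 661
λ ≈ 3628/661 = 5.489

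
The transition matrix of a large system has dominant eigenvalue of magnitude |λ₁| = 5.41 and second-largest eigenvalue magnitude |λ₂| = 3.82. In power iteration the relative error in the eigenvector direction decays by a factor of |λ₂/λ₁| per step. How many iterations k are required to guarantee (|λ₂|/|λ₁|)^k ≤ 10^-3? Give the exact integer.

20

|λ₂/λ₁| = 3.82/5.41 = 0.70610
Need k ≥ ln(10^-3) / ln(0.70610) = -6.9078 / -0.3480 ≈ 19.850
Smallest integer k satisfying the bound: 20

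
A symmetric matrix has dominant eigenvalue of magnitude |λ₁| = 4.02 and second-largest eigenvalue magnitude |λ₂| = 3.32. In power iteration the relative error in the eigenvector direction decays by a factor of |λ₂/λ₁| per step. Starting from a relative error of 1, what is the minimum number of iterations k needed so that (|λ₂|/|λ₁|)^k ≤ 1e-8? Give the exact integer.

97

|λ₂/λ₁| = 3.32/4.02 = 0.82587
Need k ≥ ln(1e-8) / ln(0.82587) = -18.4207 / -0.1913 ≈ 96.283
Smallest integer k satisfying the bound: 97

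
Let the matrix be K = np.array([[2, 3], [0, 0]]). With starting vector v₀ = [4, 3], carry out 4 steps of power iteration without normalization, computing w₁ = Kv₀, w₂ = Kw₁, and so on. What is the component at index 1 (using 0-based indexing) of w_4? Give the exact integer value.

0

w1 = Kv₀ = (2·4 + 3·3; 0·4 + 0·3) = (17, 0)
w2 = Kw1 = (2·17 + 3·0; 0·17 + 0·0) = (34, 0)
w3 = Kw2 = (68, 0)
w4 = Kw3 = (136, 0)
The requested component of w4 is 0.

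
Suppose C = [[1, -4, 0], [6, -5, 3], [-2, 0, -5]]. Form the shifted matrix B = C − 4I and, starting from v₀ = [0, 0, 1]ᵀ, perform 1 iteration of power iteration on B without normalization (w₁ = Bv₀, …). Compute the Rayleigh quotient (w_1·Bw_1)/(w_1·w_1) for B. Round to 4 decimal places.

B = C − 4I has rows (-3, -4, 0); (6, -9, 3); (-2, 0, -9)
w1 = Bv₀ = (0, 3, -9)
Bw1 = (-12, -54, 81)
w1·Bw1 = -891; w1·w1 = 90; μ ≈ -891/90 = -9.9000

μ ≈ -9.9000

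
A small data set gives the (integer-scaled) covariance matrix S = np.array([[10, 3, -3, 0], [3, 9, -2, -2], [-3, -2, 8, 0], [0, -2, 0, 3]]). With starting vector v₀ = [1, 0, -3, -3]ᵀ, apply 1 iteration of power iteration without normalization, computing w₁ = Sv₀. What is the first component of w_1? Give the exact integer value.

19

w1 = Sv₀ = (10·1 + 3·0 + (-3)·(-3) + 0·(-3); 3·1 + 9·0 + (-2)·(-3) + (-2)·(-3); (-3)·1 + (-2)·0 + 8·(-3) + 0·(-3); 0·1 + (-2)·0 + 0·(-3) + 3·(-3)) = (19, 15, -27, -9)
The requested component of w1 is 19.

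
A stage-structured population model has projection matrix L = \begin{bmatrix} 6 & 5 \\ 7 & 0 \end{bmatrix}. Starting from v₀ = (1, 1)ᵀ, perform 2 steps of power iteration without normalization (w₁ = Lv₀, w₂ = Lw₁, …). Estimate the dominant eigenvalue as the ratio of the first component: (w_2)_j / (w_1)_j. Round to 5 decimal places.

w1 = Lv₀ = (6·1 + 5·1; 7·1 + 0·1) = (11, 7)
w2 = Lw1 = (6·11 + 5·7; 7·11 + 0·7) = (101, 77)
Ratio at component: 101 / 11 = 9.18182

9.18182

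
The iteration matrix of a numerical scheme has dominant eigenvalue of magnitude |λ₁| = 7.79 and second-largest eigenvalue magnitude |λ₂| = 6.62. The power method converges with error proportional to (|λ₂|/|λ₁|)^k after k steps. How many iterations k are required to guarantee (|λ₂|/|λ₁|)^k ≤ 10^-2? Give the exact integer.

29

|λ₂/λ₁| = 6.62/7.79 = 0.84981
Need k ≥ ln(10^-2) / ln(0.84981) = -4.6052 / -0.1627 ≈ 28.297
Smallest integer k satisfying the bound: 29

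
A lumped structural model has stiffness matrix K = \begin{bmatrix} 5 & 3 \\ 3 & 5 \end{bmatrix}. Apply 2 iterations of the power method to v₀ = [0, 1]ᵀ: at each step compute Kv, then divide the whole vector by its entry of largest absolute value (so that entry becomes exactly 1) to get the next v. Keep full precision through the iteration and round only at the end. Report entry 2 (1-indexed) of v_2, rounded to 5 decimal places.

1.00000

Kv0 = (3.000000, 5.000000); divide by 5.000000 → v1 = (0.600000, 1.000000)
Kv1 = (6.000000, 6.800000); divide by 6.800000 → v2 = (0.882353, 1.000000)
Requested entry of v2: 34/34 = 1.00000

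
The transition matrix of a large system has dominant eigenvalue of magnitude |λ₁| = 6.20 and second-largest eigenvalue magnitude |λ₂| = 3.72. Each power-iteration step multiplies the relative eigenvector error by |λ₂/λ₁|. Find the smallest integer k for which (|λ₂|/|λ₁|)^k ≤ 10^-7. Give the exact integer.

|λ₂/λ₁| = 3.72/6.20 = 0.60000
Need k ≥ ln(10^-7) / ln(0.60000) = -16.1181 / -0.5108 ≈ 31.553
Smallest integer k satisfying the bound: 32

32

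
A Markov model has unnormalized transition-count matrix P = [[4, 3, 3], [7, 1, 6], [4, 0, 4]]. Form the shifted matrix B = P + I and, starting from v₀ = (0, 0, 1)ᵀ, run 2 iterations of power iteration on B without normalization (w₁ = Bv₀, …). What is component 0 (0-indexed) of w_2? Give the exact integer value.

B = P + I has rows (5, 3, 3); (7, 2, 6); (4, 0, 5)
w1 = Bv₀ = (5·0 + 3·0 + 3·1; 7·0 + 2·0 + 6·1; 4·0 + 0·0 + 5·1) = (3, 6, 5)
w2 = Bw1 = (5·3 + 3·6 + 3·5; 7·3 + 2·6 + 6·5; 4·3 + 0·6 + 5·5) = (48, 63, 37)
Requested component of w2: 48

48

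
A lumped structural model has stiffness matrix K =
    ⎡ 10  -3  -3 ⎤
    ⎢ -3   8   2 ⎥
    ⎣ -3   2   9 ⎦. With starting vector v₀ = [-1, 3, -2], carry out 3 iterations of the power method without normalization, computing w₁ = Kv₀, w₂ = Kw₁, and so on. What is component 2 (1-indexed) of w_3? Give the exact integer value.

w1 = Kv₀ = (-13, 23, -9)
w2 = Kw1 = (-172, 205, 4)
w3 = Kw2 = (-2347, 2164, 962)
The requested component of w3 is 2164.

2164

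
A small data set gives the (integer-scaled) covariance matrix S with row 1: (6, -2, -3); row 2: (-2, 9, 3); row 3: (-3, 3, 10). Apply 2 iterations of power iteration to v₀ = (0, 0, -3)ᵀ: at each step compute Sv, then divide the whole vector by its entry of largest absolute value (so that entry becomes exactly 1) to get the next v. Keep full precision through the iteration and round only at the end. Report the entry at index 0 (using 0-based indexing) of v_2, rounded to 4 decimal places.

Sv0 = (9.00000, -9.00000, -30.00000); divide by -30.00000 → v1 = (-0.30000, 0.30000, 1.00000)
Sv1 = (-5.40000, 6.30000, 11.80000); divide by 11.80000 → v2 = (-0.45763, 0.53390, 1.00000)
Requested entry of v2: 162/-354 = -0.4576

-0.4576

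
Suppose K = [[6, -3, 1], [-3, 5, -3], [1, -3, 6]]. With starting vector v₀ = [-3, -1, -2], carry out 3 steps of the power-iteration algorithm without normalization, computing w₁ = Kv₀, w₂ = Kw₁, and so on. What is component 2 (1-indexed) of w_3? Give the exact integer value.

1474

w1 = Kv₀ = (6·(-3) + (-3)·(-1) + 1·(-2); (-3)·(-3) + 5·(-1) + (-3)·(-2); 1·(-3) + (-3)·(-1) + 6·(-2)) = (-17, 10, -12)
w2 = Kw1 = (6·(-17) + (-3)·10 + 1·(-12); (-3)·(-17) + 5·10 + (-3)·(-12); 1·(-17) + (-3)·10 + 6·(-12)) = (-144, 137, -119)
w3 = Kw2 = (-1394, 1474, -1269)
The requested component of w3 is 1474.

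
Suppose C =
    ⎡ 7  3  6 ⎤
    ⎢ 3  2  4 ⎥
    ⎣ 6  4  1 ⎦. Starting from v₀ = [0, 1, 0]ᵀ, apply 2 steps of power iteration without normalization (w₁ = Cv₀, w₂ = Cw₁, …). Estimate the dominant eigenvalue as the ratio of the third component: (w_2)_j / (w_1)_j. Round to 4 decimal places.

7.5000

w1 = Cv₀ = (7·0 + 3·1 + 6·0; 3·0 + 2·1 + 4·0; 6·0 + 4·1 + 1·0) = (3, 2, 4)
w2 = Cw1 = (7·3 + 3·2 + 6·4; 3·3 + 2·2 + 4·4; 6·3 + 4·2 + 1·4) = (51, 29, 30)
Ratio at component: 30 / 4 = 7.5000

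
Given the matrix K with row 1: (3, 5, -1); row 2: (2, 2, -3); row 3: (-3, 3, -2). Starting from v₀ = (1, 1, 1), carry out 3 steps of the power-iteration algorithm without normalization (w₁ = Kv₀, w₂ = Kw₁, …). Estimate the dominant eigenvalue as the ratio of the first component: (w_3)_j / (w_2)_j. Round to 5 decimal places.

w1 = Kv₀ = (3·1 + 5·1 + (-1)·1; 2·1 + 2·1 + (-3)·1; (-3)·1 + 3·1 + (-2)·1) = (7, 1, -2)
w2 = Kw1 = (3·7 + 5·1 + (-1)·(-2); 2·7 + 2·1 + (-3)·(-2); (-3)·7 + 3·1 + (-2)·(-2)) = (28, 22, -14)
w3 = Kw2 = (208, 142, 10)
Ratio at component: 208 / 28 = 7.42857

λ ≈ 7.42857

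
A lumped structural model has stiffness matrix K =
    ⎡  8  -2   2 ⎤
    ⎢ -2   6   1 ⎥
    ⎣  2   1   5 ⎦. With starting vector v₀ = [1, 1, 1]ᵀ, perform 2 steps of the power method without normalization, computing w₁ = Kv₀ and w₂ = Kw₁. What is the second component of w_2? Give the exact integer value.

w1 = Kv₀ = (8·1 + (-2)·1 + 2·1; (-2)·1 + 6·1 + 1·1; 2·1 + 1·1 + 5·1) = (8, 5, 8)
w2 = Kw1 = (8·8 + (-2)·5 + 2·8; (-2)·8 + 6·5 + 1·8; 2·8 + 1·5 + 5·8) = (70, 22, 61)
The requested component of w2 is 22.

22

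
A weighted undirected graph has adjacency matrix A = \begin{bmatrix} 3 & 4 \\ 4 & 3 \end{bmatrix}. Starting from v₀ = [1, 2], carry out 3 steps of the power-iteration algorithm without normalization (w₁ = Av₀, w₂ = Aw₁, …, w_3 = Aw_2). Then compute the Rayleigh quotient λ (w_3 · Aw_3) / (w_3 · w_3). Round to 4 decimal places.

7.0000

w1 = Av₀ = (11, 10)
w2 = Aw1 = (73, 74)
w3 = Aw2 = (515, 514)
Aw3 = (3601, 3602)
w3·Aw3 = 515·3601 + 514·3602 = 3705943; w3·w3 = 515·515 + 514·514 = 529421
λ ≈ 3705943/529421 = 7.0000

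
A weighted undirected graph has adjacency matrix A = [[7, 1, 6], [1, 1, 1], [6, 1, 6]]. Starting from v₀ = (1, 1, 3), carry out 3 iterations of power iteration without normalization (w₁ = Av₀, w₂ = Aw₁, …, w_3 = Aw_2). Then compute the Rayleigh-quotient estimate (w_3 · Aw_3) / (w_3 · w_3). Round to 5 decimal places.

w1 = Av₀ = (26, 5, 25)
w2 = Aw1 = (337, 56, 311)
w3 = Aw2 = (4281, 704, 3944)
Aw3 = (54335, 8929, 50054)
w3·Aw3 = 4281·54335 + 704·8929 + 3944·50054 = 436307127; w3·w3 = 4281·4281 + 704·704 + 3944·3944 = 34377713
λ ≈ 436307127/34377713 = 12.69157

12.69157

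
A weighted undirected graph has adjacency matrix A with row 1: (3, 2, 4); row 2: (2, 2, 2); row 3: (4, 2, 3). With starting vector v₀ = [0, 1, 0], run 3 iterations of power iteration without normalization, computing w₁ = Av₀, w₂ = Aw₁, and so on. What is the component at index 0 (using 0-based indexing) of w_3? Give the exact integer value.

150

w1 = Av₀ = (2, 2, 2)
w2 = Aw1 = (18, 12, 18)
w3 = Aw2 = (150, 96, 150)
The requested component of w3 is 150.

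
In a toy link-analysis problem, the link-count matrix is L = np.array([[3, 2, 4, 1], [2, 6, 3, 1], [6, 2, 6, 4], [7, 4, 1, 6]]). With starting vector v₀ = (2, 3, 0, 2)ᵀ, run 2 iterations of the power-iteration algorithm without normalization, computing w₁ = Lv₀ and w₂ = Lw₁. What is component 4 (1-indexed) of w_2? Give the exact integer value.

448

w1 = Lv₀ = (3·2 + 2·3 + 4·0 + 1·2; 2·2 + 6·3 + 3·0 + 1·2; 6·2 + 2·3 + 6·0 + 4·2; 7·2 + 4·3 + 1·0 + 6·2) = (14, 24, 26, 38)
w2 = Lw1 = (3·14 + 2·24 + 4·26 + 1·38; 2·14 + 6·24 + 3·26 + 1·38; 6·14 + 2·24 + 6·26 + 4·38; 7·14 + 4·24 + 1·26 + 6·38) = (232, 288, 440, 448)
The requested component of w2 is 448.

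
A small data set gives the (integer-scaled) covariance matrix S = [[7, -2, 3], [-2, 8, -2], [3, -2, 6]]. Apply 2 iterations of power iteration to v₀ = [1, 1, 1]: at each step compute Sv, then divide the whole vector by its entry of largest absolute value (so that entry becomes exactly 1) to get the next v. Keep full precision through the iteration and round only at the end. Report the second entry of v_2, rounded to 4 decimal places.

0.0290

Sv0 = (8.00000, 4.00000, 7.00000); divide by 8.00000 → v1 = (1.00000, 0.50000, 0.87500)
Sv1 = (8.62500, 0.25000, 7.25000); divide by 8.62500 → v2 = (1.00000, 0.02899, 0.84058)
Requested entry of v2: 2/69 = 0.0290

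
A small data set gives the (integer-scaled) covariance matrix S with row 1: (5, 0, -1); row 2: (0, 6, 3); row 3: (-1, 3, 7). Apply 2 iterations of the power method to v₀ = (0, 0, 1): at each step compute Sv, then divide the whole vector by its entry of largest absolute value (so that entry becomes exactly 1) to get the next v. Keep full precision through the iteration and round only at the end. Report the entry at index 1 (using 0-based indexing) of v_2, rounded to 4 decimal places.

Sv0 = (-1.00000, 3.00000, 7.00000); divide by 7.00000 → v1 = (-0.14286, 0.42857, 1.00000)
Sv1 = (-1.71429, 5.57143, 8.42857); divide by 8.42857 → v2 = (-0.20339, 0.66102, 1.00000)
Requested entry of v2: 39/59 = 0.6610

0.6610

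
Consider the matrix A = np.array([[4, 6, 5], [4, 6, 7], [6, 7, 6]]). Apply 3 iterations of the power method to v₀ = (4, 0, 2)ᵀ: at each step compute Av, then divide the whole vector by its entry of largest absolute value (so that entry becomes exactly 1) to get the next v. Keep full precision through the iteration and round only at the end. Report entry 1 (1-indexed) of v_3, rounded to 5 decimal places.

0.79597

Av0 = (26.000000, 30.000000, 36.000000); divide by 36.000000 → v1 = (0.722222, 0.833333, 1.000000)
Av1 = (12.888889, 14.888889, 16.166667); divide by 16.166667 → v2 = (0.797251, 0.920962, 1.000000)
Av2 = (13.714777, 15.714777, 17.230241); divide by 17.230241 → v3 = (0.795971, 0.912046, 1.000000)
Requested entry of v3: 7982/10028 = 0.79597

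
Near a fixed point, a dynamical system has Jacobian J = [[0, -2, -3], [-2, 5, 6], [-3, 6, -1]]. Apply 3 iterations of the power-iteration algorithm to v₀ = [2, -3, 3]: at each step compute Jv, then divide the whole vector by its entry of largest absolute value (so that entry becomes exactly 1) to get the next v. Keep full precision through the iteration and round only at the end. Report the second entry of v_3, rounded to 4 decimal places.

0.6353

Jv0 = (-3.00000, -1.00000, -27.00000); divide by -27.00000 → v1 = (0.11111, 0.03704, 1.00000)
Jv1 = (-3.07407, 5.96296, -1.11111); divide by 5.96296 → v2 = (-0.51553, 1.00000, -0.18634)
Jv2 = (-1.44099, 4.91304, 7.73292); divide by 7.73292 → v3 = (-0.18635, 0.63534, 1.00000)
Requested entry of v3: -791/-1245 = 0.6353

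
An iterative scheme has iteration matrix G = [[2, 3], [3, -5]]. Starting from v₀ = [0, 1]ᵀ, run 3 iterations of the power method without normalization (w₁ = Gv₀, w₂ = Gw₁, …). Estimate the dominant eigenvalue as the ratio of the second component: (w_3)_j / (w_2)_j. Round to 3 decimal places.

λ ≈ -5.794

w1 = Gv₀ = (2·0 + 3·1; 3·0 + (-5)·1) = (3, -5)
w2 = Gw1 = (2·3 + 3·(-5); 3·3 + (-5)·(-5)) = (-9, 34)
w3 = Gw2 = (84, -197)
Ratio at component: -197 / 34 = -5.794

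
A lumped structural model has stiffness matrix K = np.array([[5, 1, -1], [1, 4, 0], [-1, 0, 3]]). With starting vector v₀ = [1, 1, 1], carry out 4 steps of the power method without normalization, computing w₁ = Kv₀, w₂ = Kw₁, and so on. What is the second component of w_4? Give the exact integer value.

676

w1 = Kv₀ = (5, 5, 2)
w2 = Kw1 = (28, 25, 1)
w3 = Kw2 = (164, 128, -25)
w4 = Kw3 = (973, 676, -239)
The requested component of w4 is 676.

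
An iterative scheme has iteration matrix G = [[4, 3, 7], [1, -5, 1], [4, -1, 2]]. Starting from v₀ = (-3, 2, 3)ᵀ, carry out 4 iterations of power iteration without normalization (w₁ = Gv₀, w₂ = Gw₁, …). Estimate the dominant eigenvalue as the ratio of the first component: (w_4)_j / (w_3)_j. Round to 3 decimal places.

1.434

w1 = Gv₀ = (4·(-3) + 3·2 + 7·3; 1·(-3) + (-5)·2 + 1·3; 4·(-3) + (-1)·2 + 2·3) = (15, -10, -8)
w2 = Gw1 = (4·15 + 3·(-10) + 7·(-8); 1·15 + (-5)·(-10) + 1·(-8); 4·15 + (-1)·(-10) + 2·(-8)) = (-26, 57, 54)
w3 = Gw2 = (445, -257, -53)
w4 = Gw3 = (638, 1677, 1931)
Ratio at component: 638 / 445 = 1.434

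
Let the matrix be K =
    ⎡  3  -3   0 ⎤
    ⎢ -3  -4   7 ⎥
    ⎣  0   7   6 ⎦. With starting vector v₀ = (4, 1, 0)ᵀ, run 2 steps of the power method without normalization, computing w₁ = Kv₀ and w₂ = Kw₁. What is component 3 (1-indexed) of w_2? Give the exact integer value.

-70

w1 = Kv₀ = (3·4 + (-3)·1 + 0·0; (-3)·4 + (-4)·1 + 7·0; 0·4 + 7·1 + 6·0) = (9, -16, 7)
w2 = Kw1 = (3·9 + (-3)·(-16) + 0·7; (-3)·9 + (-4)·(-16) + 7·7; 0·9 + 7·(-16) + 6·7) = (75, 86, -70)
The requested component of w2 is -70.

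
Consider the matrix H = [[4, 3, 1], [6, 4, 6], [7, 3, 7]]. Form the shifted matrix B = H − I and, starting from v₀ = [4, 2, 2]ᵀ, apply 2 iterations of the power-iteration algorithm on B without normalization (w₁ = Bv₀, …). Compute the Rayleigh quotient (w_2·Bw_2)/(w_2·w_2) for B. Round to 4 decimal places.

11.9078

B = H − I has rows (3, 3, 1); (6, 3, 6); (7, 3, 6)
w1 = Bv₀ = (3·4 + 3·2 + 1·2; 6·4 + 3·2 + 6·2; 7·4 + 3·2 + 6·2) = (20, 42, 46)
w2 = Bw1 = (3·20 + 3·42 + 1·46; 6·20 + 3·42 + 6·46; 7·20 + 3·42 + 6·46) = (232, 522, 542)
Bw2 = (2804, 6210, 6442)
w2·Bw2 = 7383712; w2·w2 = 620072; μ ≈ 7383712/620072 = 11.9078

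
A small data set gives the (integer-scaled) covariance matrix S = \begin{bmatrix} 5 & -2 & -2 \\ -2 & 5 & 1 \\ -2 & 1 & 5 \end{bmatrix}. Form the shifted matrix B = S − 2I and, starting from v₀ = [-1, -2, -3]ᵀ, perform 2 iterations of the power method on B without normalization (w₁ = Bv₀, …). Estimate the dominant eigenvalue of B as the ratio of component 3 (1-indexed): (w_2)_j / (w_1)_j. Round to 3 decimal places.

μ ≈ 5.333

B = S − 2I has rows (3, -2, -2); (-2, 3, 1); (-2, 1, 3)
w1 = Bv₀ = (3·(-1) + (-2)·(-2) + (-2)·(-3); (-2)·(-1) + 3·(-2) + 1·(-3); (-2)·(-1) + 1·(-2) + 3·(-3)) = (7, -7, -9)
w2 = Bw1 = (3·7 + (-2)·(-7) + (-2)·(-9); (-2)·7 + 3·(-7) + 1·(-9); (-2)·7 + 1·(-7) + 3·(-9)) = (53, -44, -48)
Ratio: -48/-9 = 5.333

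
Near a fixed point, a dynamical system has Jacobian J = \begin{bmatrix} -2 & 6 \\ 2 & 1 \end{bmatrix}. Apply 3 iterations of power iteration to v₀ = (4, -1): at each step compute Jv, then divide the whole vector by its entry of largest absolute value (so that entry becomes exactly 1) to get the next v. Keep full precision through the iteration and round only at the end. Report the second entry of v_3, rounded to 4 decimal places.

-0.4474

Jv0 = (-14.00000, 7.00000); divide by -14.00000 → v1 = (1.00000, -0.50000)
Jv1 = (-5.00000, 1.50000); divide by -5.00000 → v2 = (1.00000, -0.30000)
Jv2 = (-3.80000, 1.70000); divide by -3.80000 → v3 = (1.00000, -0.44737)
Requested entry of v3: 119/-266 = -0.4474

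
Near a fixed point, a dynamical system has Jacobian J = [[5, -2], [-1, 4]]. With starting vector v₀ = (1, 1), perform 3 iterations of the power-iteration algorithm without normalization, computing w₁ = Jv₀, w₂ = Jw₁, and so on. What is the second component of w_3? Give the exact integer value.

w1 = Jv₀ = (3, 3)
w2 = Jw1 = (9, 9)
w3 = Jw2 = (27, 27)
The requested component of w3 is 27.

27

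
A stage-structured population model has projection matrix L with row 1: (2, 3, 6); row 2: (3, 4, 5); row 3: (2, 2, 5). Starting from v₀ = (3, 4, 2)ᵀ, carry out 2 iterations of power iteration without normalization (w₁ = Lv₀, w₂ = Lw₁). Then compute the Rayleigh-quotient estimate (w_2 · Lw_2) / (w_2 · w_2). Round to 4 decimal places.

10.2426

w1 = Lv₀ = (2·3 + 3·4 + 6·2; 3·3 + 4·4 + 5·2; 2·3 + 2·4 + 5·2) = (30, 35, 24)
w2 = Lw1 = (2·30 + 3·35 + 6·24; 3·30 + 4·35 + 5·24; 2·30 + 2·35 + 5·24) = (309, 350, 250)
Lw2 = (3168, 3577, 2568)
w2·Lw2 = 309·3168 + 350·3577 + 250·2568 = 2872862; w2·w2 = 309·309 + 350·350 + 250·250 = 280481
λ ≈ 2872862/280481 = 10.2426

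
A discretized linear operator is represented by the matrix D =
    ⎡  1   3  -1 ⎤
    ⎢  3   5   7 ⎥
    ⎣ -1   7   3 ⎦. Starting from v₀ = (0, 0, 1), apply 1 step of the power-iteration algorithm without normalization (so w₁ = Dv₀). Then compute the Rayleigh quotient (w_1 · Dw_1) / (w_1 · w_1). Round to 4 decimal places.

w1 = Dv₀ = (1·0 + 3·0 + (-1)·1; 3·0 + 5·0 + 7·1; (-1)·0 + 7·0 + 3·1) = (-1, 7, 3)
Dw1 = (17, 53, 59)
w1·Dw1 = (-1)·17 + 7·53 + 3·59 = 531; w1·w1 = (-1)·(-1) + 7·7 + 3·3 = 59
λ ≈ 531/59 = 9.0000

λ ≈ 9.0000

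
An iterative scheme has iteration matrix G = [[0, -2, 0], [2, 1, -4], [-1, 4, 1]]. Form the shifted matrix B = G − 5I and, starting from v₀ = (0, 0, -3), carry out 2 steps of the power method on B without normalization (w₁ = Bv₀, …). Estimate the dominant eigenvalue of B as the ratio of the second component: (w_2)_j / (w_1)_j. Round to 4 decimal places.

B = G − 5I has rows (-5, -2, 0); (2, -4, -4); (-1, 4, -4)
w1 = Bv₀ = (0, 12, 12)
w2 = Bw1 = (-24, -96, 0)
Ratio: -96/12 = -8.0000

-8.0000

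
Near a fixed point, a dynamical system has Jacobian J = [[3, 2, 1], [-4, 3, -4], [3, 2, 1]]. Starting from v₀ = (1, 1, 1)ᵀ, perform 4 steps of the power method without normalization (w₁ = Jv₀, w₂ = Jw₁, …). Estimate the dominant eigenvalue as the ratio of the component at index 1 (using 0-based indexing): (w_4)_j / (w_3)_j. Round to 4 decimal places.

w1 = Jv₀ = (6, -5, 6)
w2 = Jw1 = (14, -63, 14)
w3 = Jw2 = (-70, -301, -70)
w4 = Jw3 = (-882, -343, -882)
Ratio at component: -343 / -301 = 1.1395

1.1395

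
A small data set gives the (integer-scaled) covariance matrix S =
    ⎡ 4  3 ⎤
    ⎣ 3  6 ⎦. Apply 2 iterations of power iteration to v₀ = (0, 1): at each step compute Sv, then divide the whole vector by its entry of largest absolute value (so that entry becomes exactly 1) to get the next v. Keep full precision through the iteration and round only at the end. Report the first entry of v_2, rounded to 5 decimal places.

Sv0 = (3.000000, 6.000000); divide by 6.000000 → v1 = (0.500000, 1.000000)
Sv1 = (5.000000, 7.500000); divide by 7.500000 → v2 = (0.666667, 1.000000)
Requested entry of v2: 30/45 = 0.66667

0.66667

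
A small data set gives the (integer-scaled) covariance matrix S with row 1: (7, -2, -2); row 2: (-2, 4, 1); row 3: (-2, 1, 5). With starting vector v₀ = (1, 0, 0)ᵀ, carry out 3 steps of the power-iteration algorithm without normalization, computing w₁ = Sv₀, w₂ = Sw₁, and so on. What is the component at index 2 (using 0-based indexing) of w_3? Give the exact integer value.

w1 = Sv₀ = (7, -2, -2)
w2 = Sw1 = (57, -24, -26)
w3 = Sw2 = (499, -236, -268)
The requested component of w3 is -268.

-268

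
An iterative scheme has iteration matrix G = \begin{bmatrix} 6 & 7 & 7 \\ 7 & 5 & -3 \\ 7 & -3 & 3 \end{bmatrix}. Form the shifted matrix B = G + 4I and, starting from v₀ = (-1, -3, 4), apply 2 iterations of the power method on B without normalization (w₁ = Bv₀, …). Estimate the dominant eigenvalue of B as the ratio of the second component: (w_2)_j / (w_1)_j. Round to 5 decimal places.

μ ≈ 11.41304

B = G + 4I has rows (10, 7, 7); (7, 9, -3); (7, -3, 7)
w1 = Bv₀ = (-3, -46, 30)
w2 = Bw1 = (-142, -525, 327)
Ratio: -525/-46 = 11.41304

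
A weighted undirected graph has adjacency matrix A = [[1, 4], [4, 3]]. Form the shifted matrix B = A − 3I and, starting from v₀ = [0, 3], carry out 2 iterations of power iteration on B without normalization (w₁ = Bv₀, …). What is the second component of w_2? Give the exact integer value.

B = A − 3I has rows (-2, 4); (4, 0)
w1 = Bv₀ = ((-2)·0 + 4·3; 4·0 + 0·3) = (12, 0)
w2 = Bw1 = ((-2)·12 + 4·0; 4·12 + 0·0) = (-24, 48)
Requested component of w2: 48

48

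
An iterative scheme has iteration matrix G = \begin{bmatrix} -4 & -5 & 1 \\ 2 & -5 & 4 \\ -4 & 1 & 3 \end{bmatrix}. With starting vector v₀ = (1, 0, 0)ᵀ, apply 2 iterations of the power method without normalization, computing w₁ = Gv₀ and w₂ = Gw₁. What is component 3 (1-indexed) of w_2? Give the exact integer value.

w1 = Gv₀ = ((-4)·1 + (-5)·0 + 1·0; 2·1 + (-5)·0 + 4·0; (-4)·1 + 1·0 + 3·0) = (-4, 2, -4)
w2 = Gw1 = ((-4)·(-4) + (-5)·2 + 1·(-4); 2·(-4) + (-5)·2 + 4·(-4); (-4)·(-4) + 1·2 + 3·(-4)) = (2, -34, 6)
The requested component of w2 is 6.

6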